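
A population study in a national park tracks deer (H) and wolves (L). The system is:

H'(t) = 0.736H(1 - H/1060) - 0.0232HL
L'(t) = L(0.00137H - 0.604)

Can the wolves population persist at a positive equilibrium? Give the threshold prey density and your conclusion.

Threshold H = 441; K > 441, so yes, the predator persists.

The predator equation gives dL/dt > 0 only when H > 0.604/0.00137 = 441.
Without the predator, H → K = 1060. Since 1060 > 441, the predator can invade and persist.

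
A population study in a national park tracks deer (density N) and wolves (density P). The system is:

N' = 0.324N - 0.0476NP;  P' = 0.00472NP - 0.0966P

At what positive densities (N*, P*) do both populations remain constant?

N* ≈ 20.5, P* ≈ 6.81

Set dP/dt = 0 with P > 0: 0.00472N - 0.0966 = 0, so N* = 0.0966/0.00472 = 20.5.
Set dN/dt = 0 with N > 0: 0.324 - 0.0476P = 0, so P* = 0.324/0.0476 = 6.81.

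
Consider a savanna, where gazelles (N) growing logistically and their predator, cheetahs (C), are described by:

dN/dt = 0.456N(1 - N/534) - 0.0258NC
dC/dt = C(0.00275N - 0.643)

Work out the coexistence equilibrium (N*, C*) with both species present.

N* ≈ 234, C* ≈ 9.94

From dC/dt = 0 with C > 0: 0.00275N* = 0.643, so N* = 234.
Substitute into dN/dt = 0: 0.456(1 - 234/534) = 0.0258C*.
The bracket is 0.562, giving C* = 0.256/0.0258 = 9.94.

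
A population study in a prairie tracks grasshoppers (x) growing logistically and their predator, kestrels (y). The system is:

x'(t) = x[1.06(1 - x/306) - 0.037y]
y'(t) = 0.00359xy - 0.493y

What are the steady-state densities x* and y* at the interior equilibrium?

From dy/dt = 0 with y > 0: 0.00359x* = 0.493, so x* = 137.
Substitute into dx/dt = 0: 1.06(1 - 137/306) = 0.037y*.
The bracket is 0.551, giving y* = 0.584/0.037 = 15.8.

x* ≈ 137, y* ≈ 15.8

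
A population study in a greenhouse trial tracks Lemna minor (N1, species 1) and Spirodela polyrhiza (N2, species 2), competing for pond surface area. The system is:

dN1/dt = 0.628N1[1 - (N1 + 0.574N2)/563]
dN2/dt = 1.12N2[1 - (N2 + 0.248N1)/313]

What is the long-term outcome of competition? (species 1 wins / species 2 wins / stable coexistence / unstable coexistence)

Compare the nullcline intercepts: K1/α12 = 563/0.574 = 981 > K2 = 313; K2/α21 = 313/0.248 = 1260 > K1 = 563.
Since both inequalities hold, each species can invade when rare, so the interior equilibrium is stable.

stable coexistence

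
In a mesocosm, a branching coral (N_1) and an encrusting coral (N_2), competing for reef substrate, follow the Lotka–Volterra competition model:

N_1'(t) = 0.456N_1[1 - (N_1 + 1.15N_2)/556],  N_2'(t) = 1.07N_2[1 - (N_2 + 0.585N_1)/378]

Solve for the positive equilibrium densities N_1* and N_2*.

N_1* ≈ 371, N_2* ≈ 161

Setting both brackets to zero gives the nullclines N_1 + 1.15N_2 = 556 and 0.585N_1 + N_2 = 378.
Substituting N_2 = 378 - 0.585N_1 into the first: N_1(1 - 1.15·0.585) = 556 - 1.15·378.
So N_1* = 121/0.327 = 371, and then N_2* = 378 - 0.585·371 = 161.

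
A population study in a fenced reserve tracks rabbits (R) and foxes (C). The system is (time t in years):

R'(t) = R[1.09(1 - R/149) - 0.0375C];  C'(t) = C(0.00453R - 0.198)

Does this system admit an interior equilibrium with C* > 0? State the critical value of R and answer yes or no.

The predator equation gives dC/dt > 0 only when R > 0.198/0.00453 = 43.7.
Without the predator, R → K = 149. Since 149 > 43.7, the predator can invade and persist.

Threshold R = 43.7; K > 43.7, so yes, the predator persists.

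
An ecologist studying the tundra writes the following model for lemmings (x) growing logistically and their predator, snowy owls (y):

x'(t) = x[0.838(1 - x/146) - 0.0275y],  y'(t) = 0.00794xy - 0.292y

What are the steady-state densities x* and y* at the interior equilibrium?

From dy/dt = 0 with y > 0: 0.00794x* = 0.292, so x* = 36.8.
Substitute into dx/dt = 0: 0.838(1 - 36.8/146) = 0.0275y*.
The bracket is 0.748, giving y* = 0.627/0.0275 = 22.8.

x* ≈ 36.8, y* ≈ 22.8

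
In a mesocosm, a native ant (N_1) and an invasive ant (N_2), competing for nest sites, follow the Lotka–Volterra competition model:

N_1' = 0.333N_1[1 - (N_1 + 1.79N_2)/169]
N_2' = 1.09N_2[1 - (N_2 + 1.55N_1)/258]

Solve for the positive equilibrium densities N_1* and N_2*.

Setting both brackets to zero gives the nullclines N_1 + 1.79N_2 = 169 and 1.55N_1 + N_2 = 258.
Substituting N_2 = 258 - 1.55N_1 into the first: N_1(1 - 1.79·1.55) = 169 - 1.79·258.
So N_1* = -293/-1.77 = 165, and then N_2* = 258 - 1.55·165 = 2.23.

N_1* ≈ 165, N_2* ≈ 2.23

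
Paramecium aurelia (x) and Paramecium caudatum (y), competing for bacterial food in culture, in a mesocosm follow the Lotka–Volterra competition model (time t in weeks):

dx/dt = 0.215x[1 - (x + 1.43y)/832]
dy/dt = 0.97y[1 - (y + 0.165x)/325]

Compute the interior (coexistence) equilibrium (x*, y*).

x* ≈ 481, y* ≈ 246

Setting both brackets to zero gives the nullclines x + 1.43y = 832 and 0.165x + y = 325.
Substituting y = 325 - 0.165x into the first: x(1 - 1.43·0.165) = 832 - 1.43·325.
So x* = 367/0.764 = 481, and then y* = 325 - 0.165·481 = 246.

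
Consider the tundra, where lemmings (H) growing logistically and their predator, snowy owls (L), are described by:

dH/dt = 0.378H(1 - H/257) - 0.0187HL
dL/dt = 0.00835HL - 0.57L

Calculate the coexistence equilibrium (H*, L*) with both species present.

H* ≈ 68.3, L* ≈ 14.8

From dL/dt = 0 with L > 0: 0.00835H* = 0.57, so H* = 68.3.
Substitute into dH/dt = 0: 0.378(1 - 68.3/257) = 0.0187L*.
The bracket is 0.734, giving L* = 0.278/0.0187 = 14.8.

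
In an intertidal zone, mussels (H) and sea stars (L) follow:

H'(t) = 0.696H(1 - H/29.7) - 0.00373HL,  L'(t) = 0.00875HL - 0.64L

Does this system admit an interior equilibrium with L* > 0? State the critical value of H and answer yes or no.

The predator equation gives dL/dt > 0 only when H > 0.64/0.00875 = 73.1.
Without the predator, H → K = 29.7. Since 29.7 < 73.1, the predator cannot invade.

Threshold H = 73.1; K < 73.1, so no, the predator goes extinct.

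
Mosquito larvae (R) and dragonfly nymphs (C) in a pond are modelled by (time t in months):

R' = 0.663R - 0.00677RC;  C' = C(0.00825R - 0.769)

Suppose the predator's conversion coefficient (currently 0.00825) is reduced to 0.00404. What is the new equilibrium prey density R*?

At the interior fixed point, setting dC/dt = 0 with C > 0 fixes R* = (predator death rate)/(RC coefficient) — independent of the other coefficients.
With the change, R* = 0.769/0.00404 = 190; it rises from 93.2.

R* ≈ 190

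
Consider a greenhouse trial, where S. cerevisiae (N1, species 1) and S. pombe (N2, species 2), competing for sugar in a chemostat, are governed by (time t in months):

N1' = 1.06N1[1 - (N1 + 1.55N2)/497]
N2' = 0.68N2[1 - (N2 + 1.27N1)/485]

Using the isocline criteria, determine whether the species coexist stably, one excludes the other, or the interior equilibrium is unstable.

Compare the nullcline intercepts: K1/α12 = 497/1.55 = 321 < K2 = 485; K2/α21 = 485/1.27 = 382 < K1 = 497.
Since both are reversed, neither can invade when rare; the interior point is a saddle.

unstable coexistence (outcome depends on initial conditions)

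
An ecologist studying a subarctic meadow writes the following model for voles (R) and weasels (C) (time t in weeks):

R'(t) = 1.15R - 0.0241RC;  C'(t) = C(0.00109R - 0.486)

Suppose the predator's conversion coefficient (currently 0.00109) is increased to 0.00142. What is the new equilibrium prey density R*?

R* ≈ 342

At the interior fixed point, setting dC/dt = 0 with C > 0 fixes R* = (predator death rate)/(RC coefficient) — independent of the other coefficients.
With the change, R* = 0.486/0.00142 = 342; it falls from 446.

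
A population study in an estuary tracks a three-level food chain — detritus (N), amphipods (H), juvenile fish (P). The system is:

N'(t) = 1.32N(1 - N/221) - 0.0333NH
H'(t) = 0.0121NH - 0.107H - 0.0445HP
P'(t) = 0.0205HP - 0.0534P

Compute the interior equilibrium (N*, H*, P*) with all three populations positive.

N* ≈ 206, H* ≈ 2.6, P* ≈ 53.7

From dP/dt = 0: 0.0205H* = 0.0534, so H* = 2.6.
From dN/dt = 0: 1.32(1 - N*/221) = 0.0333·2.6, giving N* = 221·(1 - 0.0657) = 206.
From dH/dt = 0: 0.0121·206 - 0.107 = 0.0445P*, so P* = 2.39/0.0445 = 53.7.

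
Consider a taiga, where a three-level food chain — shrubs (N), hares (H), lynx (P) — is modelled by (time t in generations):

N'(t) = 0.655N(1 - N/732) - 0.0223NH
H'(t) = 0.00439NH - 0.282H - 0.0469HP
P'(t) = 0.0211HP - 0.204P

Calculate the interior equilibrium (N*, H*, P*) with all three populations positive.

From dP/dt = 0: 0.0211H* = 0.204, so H* = 9.67.
From dN/dt = 0: 0.655(1 - N*/732) = 0.0223·9.67, giving N* = 732·(1 - 0.329) = 491.
From dH/dt = 0: 0.00439·491 - 0.282 = 0.0469P*, so P* = 1.87/0.0469 = 40.

N* ≈ 491, H* ≈ 9.67, P* ≈ 40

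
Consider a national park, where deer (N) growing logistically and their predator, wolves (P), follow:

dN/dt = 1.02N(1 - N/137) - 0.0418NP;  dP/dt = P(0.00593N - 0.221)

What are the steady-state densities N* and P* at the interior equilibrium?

From dP/dt = 0 with P > 0: 0.00593N* = 0.221, so N* = 37.3.
Substitute into dN/dt = 0: 1.02(1 - 37.3/137) = 0.0418P*.
The bracket is 0.728, giving P* = 0.743/0.0418 = 17.8.

N* ≈ 37.3, P* ≈ 17.8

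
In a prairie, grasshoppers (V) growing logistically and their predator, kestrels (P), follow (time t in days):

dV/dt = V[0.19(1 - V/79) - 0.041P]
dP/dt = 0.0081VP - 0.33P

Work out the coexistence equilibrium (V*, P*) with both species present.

From dP/dt = 0 with P > 0: 0.0081V* = 0.33, so V* = 40.7.
Substitute into dV/dt = 0: 0.19(1 - 40.7/79) = 0.041P*.
The bracket is 0.484, giving P* = 0.092/0.041 = 2.24.

V* ≈ 40.7, P* ≈ 2.24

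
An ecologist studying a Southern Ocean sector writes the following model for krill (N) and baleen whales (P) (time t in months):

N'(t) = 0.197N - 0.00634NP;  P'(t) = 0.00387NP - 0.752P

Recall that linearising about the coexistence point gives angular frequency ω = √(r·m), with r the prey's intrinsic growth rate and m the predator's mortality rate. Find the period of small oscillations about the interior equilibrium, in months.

T ≈ 16.3 months

Here r = 0.197 and m = 0.752, so r·m = 0.148.
ω = √0.148 = 0.385 per month, hence T = 2π/ω ≈ 16.3 months.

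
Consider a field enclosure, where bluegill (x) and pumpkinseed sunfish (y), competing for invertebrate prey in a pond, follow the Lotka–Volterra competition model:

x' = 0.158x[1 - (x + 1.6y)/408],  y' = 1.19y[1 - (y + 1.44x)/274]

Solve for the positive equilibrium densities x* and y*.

x* ≈ 23.3, y* ≈ 240

Setting both brackets to zero gives the nullclines x + 1.6y = 408 and 1.44x + y = 274.
Substituting y = 274 - 1.44x into the first: x(1 - 1.6·1.44) = 408 - 1.6·274.
So x* = -30.4/-1.3 = 23.3, and then y* = 274 - 1.44·23.3 = 240.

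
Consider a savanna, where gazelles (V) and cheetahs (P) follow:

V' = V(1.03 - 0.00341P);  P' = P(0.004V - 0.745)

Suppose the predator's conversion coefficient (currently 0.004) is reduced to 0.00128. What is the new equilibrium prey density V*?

At the interior fixed point, setting dP/dt = 0 with P > 0 fixes V* = (predator death rate)/(VP coefficient) — independent of the other coefficients.
With the change, V* = 0.745/0.00128 = 582; it rises from 186.

V* ≈ 582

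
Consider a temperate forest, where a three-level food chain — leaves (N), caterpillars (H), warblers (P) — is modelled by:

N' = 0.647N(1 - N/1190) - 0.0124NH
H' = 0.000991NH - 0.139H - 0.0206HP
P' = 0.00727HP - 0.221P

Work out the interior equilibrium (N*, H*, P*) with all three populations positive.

From dP/dt = 0: 0.00727H* = 0.221, so H* = 30.4.
From dN/dt = 0: 0.647(1 - N*/1190) = 0.0124·30.4, giving N* = 1190·(1 - 0.583) = 497.
From dH/dt = 0: 0.000991·497 - 0.139 = 0.0206P*, so P* = 0.353/0.0206 = 17.1.

N* ≈ 497, H* ≈ 30.4, P* ≈ 17.1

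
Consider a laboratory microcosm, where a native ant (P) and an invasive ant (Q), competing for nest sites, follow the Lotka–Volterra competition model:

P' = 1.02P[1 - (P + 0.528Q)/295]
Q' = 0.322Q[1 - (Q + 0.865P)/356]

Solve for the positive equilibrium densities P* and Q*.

Setting both brackets to zero gives the nullclines P + 0.528Q = 295 and 0.865P + Q = 356.
Substituting Q = 356 - 0.865P into the first: P(1 - 0.528·0.865) = 295 - 0.528·356.
So P* = 107/0.543 = 197, and then Q* = 356 - 0.865·197 = 186.

P* ≈ 197, Q* ≈ 186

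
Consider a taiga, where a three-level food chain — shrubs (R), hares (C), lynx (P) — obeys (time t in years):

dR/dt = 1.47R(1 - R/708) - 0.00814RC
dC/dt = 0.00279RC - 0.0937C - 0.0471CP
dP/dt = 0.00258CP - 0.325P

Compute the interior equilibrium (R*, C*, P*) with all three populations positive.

From dP/dt = 0: 0.00258C* = 0.325, so C* = 126.
From dR/dt = 0: 1.47(1 - R*/708) = 0.00814·126, giving R* = 708·(1 - 0.698) = 214.
From dC/dt = 0: 0.00279·214 - 0.0937 = 0.0471P*, so P* = 0.504/0.0471 = 10.7.

R* ≈ 214, C* ≈ 126, P* ≈ 10.7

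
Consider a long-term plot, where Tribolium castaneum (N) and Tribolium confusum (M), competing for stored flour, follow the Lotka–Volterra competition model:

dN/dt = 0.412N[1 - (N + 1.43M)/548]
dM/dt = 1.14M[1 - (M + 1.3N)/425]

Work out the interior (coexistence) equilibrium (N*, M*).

Setting both brackets to zero gives the nullclines N + 1.43M = 548 and 1.3N + M = 425.
Substituting M = 425 - 1.3N into the first: N(1 - 1.43·1.3) = 548 - 1.43·425.
So N* = -59.8/-0.859 = 69.6, and then M* = 425 - 1.3·69.6 = 335.

N* ≈ 69.6, M* ≈ 335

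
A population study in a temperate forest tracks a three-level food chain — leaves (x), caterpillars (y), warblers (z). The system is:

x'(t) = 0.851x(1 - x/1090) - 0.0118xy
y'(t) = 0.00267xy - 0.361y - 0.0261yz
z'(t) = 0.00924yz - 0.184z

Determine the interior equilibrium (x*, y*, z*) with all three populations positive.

From dz/dt = 0: 0.00924y* = 0.184, so y* = 19.9.
From dx/dt = 0: 0.851(1 - x*/1090) = 0.0118·19.9, giving x* = 1090·(1 - 0.276) = 789.
From dy/dt = 0: 0.00267·789 - 0.361 = 0.0261z*, so z* = 1.75/0.0261 = 66.9.

x* ≈ 789, y* ≈ 19.9, z* ≈ 66.9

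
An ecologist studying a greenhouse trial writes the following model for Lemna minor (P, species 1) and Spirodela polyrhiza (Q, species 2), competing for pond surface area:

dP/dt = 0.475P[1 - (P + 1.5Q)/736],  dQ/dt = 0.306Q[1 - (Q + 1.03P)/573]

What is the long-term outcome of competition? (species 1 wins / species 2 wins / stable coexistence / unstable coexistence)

unstable coexistence (outcome depends on initial conditions)

Compare the nullcline intercepts: K1/α12 = 736/1.5 = 491 < K2 = 573; K2/α21 = 573/1.03 = 556 < K1 = 736.
Since both are reversed, neither can invade when rare; the interior point is a saddle.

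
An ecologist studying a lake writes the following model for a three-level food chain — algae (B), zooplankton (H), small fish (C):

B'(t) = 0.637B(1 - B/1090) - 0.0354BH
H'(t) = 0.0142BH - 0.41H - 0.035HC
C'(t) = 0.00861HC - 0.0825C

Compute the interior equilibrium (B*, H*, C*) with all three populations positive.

B* ≈ 510, H* ≈ 9.58, C* ≈ 195

From dC/dt = 0: 0.00861H* = 0.0825, so H* = 9.58.
From dB/dt = 0: 0.637(1 - B*/1090) = 0.0354·9.58, giving B* = 1090·(1 - 0.532) = 510.
From dH/dt = 0: 0.0142·510 - 0.41 = 0.035C*, so C* = 6.83/0.035 = 195.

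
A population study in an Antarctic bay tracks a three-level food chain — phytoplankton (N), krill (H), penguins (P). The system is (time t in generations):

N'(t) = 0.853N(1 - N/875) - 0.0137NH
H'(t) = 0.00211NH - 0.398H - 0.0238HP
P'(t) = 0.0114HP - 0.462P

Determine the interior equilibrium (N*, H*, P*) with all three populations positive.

N* ≈ 305, H* ≈ 40.5, P* ≈ 10.4

From dP/dt = 0: 0.0114H* = 0.462, so H* = 40.5.
From dN/dt = 0: 0.853(1 - N*/875) = 0.0137·40.5, giving N* = 875·(1 - 0.651) = 305.
From dH/dt = 0: 0.00211·305 - 0.398 = 0.0238P*, so P* = 0.247/0.0238 = 10.4.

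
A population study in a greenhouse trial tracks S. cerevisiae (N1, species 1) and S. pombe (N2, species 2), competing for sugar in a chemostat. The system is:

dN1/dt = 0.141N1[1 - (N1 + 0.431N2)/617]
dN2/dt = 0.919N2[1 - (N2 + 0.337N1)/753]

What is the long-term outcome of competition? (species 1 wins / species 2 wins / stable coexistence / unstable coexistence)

stable coexistence

Compare the nullcline intercepts: K1/α12 = 617/0.431 = 1430 > K2 = 753; K2/α21 = 753/0.337 = 2230 > K1 = 617.
Since both inequalities hold, each species can invade when rare, so the interior equilibrium is stable.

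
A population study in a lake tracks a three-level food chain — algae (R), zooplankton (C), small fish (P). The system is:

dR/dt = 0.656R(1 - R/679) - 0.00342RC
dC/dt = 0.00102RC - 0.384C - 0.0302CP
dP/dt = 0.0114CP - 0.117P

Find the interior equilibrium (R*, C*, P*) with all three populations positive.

R* ≈ 643, C* ≈ 10.3, P* ≈ 8.99

From dP/dt = 0: 0.0114C* = 0.117, so C* = 10.3.
From dR/dt = 0: 0.656(1 - R*/679) = 0.00342·10.3, giving R* = 679·(1 - 0.0535) = 643.
From dC/dt = 0: 0.00102·643 - 0.384 = 0.0302P*, so P* = 0.272/0.0302 = 8.99.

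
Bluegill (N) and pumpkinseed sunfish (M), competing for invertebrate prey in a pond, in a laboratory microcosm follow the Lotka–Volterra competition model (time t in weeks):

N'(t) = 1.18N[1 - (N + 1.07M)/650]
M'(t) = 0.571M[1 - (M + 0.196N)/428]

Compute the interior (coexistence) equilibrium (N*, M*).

N* ≈ 243, M* ≈ 380

Setting both brackets to zero gives the nullclines N + 1.07M = 650 and 0.196N + M = 428.
Substituting M = 428 - 0.196N into the first: N(1 - 1.07·0.196) = 650 - 1.07·428.
So N* = 192/0.79 = 243, and then M* = 428 - 0.196·243 = 380.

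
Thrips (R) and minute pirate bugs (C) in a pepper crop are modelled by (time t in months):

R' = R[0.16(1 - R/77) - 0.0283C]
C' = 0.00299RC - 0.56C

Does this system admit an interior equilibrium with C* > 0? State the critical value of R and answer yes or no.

Threshold R = 187; K < 187, so no, the predator goes extinct.

The predator equation gives dC/dt > 0 only when R > 0.56/0.00299 = 187.
Without the predator, R → K = 77. Since 77 < 187, the predator cannot invade.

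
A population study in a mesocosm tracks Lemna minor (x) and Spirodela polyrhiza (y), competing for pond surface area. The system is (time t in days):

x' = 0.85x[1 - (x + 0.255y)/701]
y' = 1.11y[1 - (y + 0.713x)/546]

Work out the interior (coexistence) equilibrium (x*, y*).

Setting both brackets to zero gives the nullclines x + 0.255y = 701 and 0.713x + y = 546.
Substituting y = 546 - 0.713x into the first: x(1 - 0.255·0.713) = 701 - 0.255·546.
So x* = 562/0.818 = 687, and then y* = 546 - 0.713·687 = 56.5.

x* ≈ 687, y* ≈ 56.5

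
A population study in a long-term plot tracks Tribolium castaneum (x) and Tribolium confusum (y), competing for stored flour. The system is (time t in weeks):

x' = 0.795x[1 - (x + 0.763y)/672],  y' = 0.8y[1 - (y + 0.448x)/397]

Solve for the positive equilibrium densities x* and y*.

Setting both brackets to zero gives the nullclines x + 0.763y = 672 and 0.448x + y = 397.
Substituting y = 397 - 0.448x into the first: x(1 - 0.763·0.448) = 672 - 0.763·397.
So x* = 369/0.658 = 561, and then y* = 397 - 0.448·561 = 146.

x* ≈ 561, y* ≈ 146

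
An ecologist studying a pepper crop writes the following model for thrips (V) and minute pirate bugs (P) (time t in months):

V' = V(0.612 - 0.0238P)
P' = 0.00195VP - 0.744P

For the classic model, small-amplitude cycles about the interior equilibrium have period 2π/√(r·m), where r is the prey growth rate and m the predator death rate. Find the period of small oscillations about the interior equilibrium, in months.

Here r = 0.612 and m = 0.744, so r·m = 0.455.
ω = √0.455 = 0.675 per month, hence T = 2π/ω ≈ 9.31 months.

T ≈ 9.31 months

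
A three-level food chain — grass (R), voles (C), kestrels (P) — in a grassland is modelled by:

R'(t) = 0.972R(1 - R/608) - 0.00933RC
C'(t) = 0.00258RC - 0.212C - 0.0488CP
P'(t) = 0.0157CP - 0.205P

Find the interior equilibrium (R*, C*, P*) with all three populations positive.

R* ≈ 532, C* ≈ 13.1, P* ≈ 23.8

From dP/dt = 0: 0.0157C* = 0.205, so C* = 13.1.
From dR/dt = 0: 0.972(1 - R*/608) = 0.00933·13.1, giving R* = 608·(1 - 0.125) = 532.
From dC/dt = 0: 0.00258·532 - 0.212 = 0.0488P*, so P* = 1.16/0.0488 = 23.8.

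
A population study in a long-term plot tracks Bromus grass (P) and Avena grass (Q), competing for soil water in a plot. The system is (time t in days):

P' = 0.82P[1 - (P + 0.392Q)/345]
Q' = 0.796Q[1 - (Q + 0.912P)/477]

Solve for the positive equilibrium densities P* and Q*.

P* ≈ 246, Q* ≈ 253

Setting both brackets to zero gives the nullclines P + 0.392Q = 345 and 0.912P + Q = 477.
Substituting Q = 477 - 0.912P into the first: P(1 - 0.392·0.912) = 345 - 0.392·477.
So P* = 158/0.642 = 246, and then Q* = 477 - 0.912·246 = 253.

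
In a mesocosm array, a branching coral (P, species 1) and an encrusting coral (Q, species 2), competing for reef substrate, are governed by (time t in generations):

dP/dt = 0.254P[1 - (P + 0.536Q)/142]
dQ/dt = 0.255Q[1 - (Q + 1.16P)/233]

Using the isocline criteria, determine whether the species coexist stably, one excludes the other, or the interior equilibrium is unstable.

stable coexistence

Compare the nullcline intercepts: K1/α12 = 142/0.536 = 265 > K2 = 233; K2/α21 = 233/1.16 = 201 > K1 = 142.
Since both inequalities hold, each species can invade when rare, so the interior equilibrium is stable.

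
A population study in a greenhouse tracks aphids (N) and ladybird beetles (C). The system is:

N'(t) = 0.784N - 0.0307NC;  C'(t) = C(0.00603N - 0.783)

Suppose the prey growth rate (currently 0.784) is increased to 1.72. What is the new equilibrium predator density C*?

At the interior fixed point, setting dN/dt = 0 with N > 0 fixes C* = (prey growth rate)/(NC coefficient) — independent of the other coefficients.
With the change, C* = 1.72/0.0307 = 56; it rises from 25.5.

C* ≈ 56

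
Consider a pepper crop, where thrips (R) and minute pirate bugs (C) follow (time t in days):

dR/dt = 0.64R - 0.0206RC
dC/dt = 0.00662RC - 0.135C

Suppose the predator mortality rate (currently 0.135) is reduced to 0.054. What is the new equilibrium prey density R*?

R* ≈ 8.16

At the interior fixed point, setting dC/dt = 0 with C > 0 fixes R* = (predator death rate)/(RC coefficient) — independent of the other coefficients.
With the change, R* = 0.054/0.00662 = 8.16; it falls from 20.4.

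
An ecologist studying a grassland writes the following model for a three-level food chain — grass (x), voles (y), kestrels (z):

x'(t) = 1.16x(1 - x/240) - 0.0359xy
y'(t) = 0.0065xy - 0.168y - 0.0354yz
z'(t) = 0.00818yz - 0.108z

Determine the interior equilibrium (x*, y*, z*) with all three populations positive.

x* ≈ 142, y* ≈ 13.2, z* ≈ 21.3

From dz/dt = 0: 0.00818y* = 0.108, so y* = 13.2.
From dx/dt = 0: 1.16(1 - x*/240) = 0.0359·13.2, giving x* = 240·(1 - 0.409) = 142.
From dy/dt = 0: 0.0065·142 - 0.168 = 0.0354z*, so z* = 0.755/0.0354 = 21.3.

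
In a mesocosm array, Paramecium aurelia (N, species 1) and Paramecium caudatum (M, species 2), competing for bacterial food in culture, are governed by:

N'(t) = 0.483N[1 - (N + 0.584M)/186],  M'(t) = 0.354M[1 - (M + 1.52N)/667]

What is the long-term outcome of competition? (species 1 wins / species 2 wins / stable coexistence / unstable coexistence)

Compare the nullcline intercepts: K1/α12 = 186/0.584 = 318 < K2 = 667; K2/α21 = 667/1.52 = 439 > K1 = 186.
Since the inequalities point opposite ways, species 2 can invade but species 1 cannot.

species 2 excludes species 1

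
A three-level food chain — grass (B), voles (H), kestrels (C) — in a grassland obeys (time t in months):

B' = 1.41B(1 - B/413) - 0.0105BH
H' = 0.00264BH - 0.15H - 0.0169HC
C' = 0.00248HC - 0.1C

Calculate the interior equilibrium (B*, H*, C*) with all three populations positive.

From dC/dt = 0: 0.00248H* = 0.1, so H* = 40.3.
From dB/dt = 0: 1.41(1 - B*/413) = 0.0105·40.3, giving B* = 413·(1 - 0.3) = 289.
From dH/dt = 0: 0.00264·289 - 0.15 = 0.0169C*, so C* = 0.613/0.0169 = 36.3.

B* ≈ 289, H* ≈ 40.3, C* ≈ 36.3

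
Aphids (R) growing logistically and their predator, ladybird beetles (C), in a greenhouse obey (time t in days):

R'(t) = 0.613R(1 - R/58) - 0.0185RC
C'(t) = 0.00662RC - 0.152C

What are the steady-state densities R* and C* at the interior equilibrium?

R* ≈ 23, C* ≈ 20

From dC/dt = 0 with C > 0: 0.00662R* = 0.152, so R* = 23.
Substitute into dR/dt = 0: 0.613(1 - 23/58) = 0.0185C*.
The bracket is 0.604, giving C* = 0.37/0.0185 = 20.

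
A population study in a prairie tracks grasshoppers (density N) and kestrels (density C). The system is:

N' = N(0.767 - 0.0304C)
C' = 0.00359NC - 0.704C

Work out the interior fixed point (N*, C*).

N* ≈ 196, C* ≈ 25.2

Set dC/dt = 0 with C > 0: 0.00359N - 0.704 = 0, so N* = 0.704/0.00359 = 196.
Set dN/dt = 0 with N > 0: 0.767 - 0.0304C = 0, so C* = 0.767/0.0304 = 25.2.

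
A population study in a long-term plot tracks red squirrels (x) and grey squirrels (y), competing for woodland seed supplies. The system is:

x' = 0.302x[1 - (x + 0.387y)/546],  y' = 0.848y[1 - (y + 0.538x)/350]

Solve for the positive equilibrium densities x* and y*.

Setting both brackets to zero gives the nullclines x + 0.387y = 546 and 0.538x + y = 350.
Substituting y = 350 - 0.538x into the first: x(1 - 0.387·0.538) = 546 - 0.387·350.
So x* = 411/0.792 = 519, and then y* = 350 - 0.538·519 = 71.

x* ≈ 519, y* ≈ 71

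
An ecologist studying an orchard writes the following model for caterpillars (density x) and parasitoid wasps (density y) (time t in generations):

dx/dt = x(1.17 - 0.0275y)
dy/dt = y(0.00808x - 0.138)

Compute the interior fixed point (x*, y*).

Set dy/dt = 0 with y > 0: 0.00808x - 0.138 = 0, so x* = 0.138/0.00808 = 17.1.
Set dx/dt = 0 with x > 0: 1.17 - 0.0275y = 0, so y* = 1.17/0.0275 = 42.5.

x* ≈ 17.1, y* ≈ 42.5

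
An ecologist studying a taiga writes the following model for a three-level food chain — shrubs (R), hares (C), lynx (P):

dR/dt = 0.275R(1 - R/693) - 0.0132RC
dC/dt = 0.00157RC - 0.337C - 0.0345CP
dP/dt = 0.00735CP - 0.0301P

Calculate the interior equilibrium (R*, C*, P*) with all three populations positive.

R* ≈ 557, C* ≈ 4.1, P* ≈ 15.6

From dP/dt = 0: 0.00735C* = 0.0301, so C* = 4.1.
From dR/dt = 0: 0.275(1 - R*/693) = 0.0132·4.1, giving R* = 693·(1 - 0.197) = 557.
From dC/dt = 0: 0.00157·557 - 0.337 = 0.0345P*, so P* = 0.537/0.0345 = 15.6.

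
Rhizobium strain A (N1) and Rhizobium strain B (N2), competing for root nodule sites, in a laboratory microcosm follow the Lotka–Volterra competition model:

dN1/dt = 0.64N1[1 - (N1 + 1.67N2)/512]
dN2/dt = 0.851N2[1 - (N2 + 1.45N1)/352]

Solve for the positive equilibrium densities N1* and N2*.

Setting both brackets to zero gives the nullclines N1 + 1.67N2 = 512 and 1.45N1 + N2 = 352.
Substituting N2 = 352 - 1.45N1 into the first: N1(1 - 1.67·1.45) = 512 - 1.67·352.
So N1* = -75.8/-1.42 = 53.4, and then N2* = 352 - 1.45·53.4 = 275.

N1* ≈ 53.4, N2* ≈ 275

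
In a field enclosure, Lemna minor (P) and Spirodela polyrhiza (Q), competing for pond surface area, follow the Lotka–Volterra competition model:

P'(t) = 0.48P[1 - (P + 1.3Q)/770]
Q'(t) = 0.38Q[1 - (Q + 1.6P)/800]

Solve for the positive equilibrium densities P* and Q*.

Setting both brackets to zero gives the nullclines P + 1.3Q = 770 and 1.6P + Q = 800.
Substituting Q = 800 - 1.6P into the first: P(1 - 1.3·1.6) = 770 - 1.3·800.
So P* = -270/-1.08 = 250, and then Q* = 800 - 1.6·250 = 400.

P* ≈ 250, Q* ≈ 400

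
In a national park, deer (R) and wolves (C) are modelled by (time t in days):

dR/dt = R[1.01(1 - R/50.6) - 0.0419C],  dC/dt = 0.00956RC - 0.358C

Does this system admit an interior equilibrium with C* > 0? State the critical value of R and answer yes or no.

The predator equation gives dC/dt > 0 only when R > 0.358/0.00956 = 37.4.
Without the predator, R → K = 50.6. Since 50.6 > 37.4, the predator can invade and persist.

Threshold R = 37.4; K > 37.4, so yes, the predator persists.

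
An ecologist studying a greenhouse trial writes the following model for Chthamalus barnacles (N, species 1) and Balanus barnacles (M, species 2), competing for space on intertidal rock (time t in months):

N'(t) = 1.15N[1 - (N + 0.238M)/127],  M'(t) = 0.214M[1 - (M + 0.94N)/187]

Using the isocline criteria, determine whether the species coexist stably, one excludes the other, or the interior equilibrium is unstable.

stable coexistence

Compare the nullcline intercepts: K1/α12 = 127/0.238 = 534 > K2 = 187; K2/α21 = 187/0.94 = 199 > K1 = 127.
Since both inequalities hold, each species can invade when rare, so the interior equilibrium is stable.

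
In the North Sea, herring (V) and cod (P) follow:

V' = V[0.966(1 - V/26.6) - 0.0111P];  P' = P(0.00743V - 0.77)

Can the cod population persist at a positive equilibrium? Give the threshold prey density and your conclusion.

Threshold V = 104; K < 104, so no, the predator goes extinct.

The predator equation gives dP/dt > 0 only when V > 0.77/0.00743 = 104.
Without the predator, V → K = 26.6. Since 26.6 < 104, the predator cannot invade.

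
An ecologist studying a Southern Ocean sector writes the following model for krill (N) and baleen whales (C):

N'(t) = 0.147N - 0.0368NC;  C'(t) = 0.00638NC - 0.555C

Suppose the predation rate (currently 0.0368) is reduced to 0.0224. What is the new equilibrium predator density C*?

At the interior fixed point, setting dN/dt = 0 with N > 0 fixes C* = (prey growth rate)/(NC coefficient) — independent of the other coefficients.
With the change, C* = 0.147/0.0224 = 6.56; it rises from 3.99.

C* ≈ 6.56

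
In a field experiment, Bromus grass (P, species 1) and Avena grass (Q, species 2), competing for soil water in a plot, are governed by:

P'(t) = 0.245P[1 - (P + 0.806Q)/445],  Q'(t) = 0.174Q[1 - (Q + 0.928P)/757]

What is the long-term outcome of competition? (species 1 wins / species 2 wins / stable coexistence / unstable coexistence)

species 2 excludes species 1

Compare the nullcline intercepts: K1/α12 = 445/0.806 = 552 < K2 = 757; K2/α21 = 757/0.928 = 816 > K1 = 445.
Since the inequalities point opposite ways, species 2 can invade but species 1 cannot.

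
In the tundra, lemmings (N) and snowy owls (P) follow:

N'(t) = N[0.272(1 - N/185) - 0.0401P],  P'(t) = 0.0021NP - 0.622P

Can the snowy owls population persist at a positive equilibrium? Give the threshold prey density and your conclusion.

Threshold N = 296; K < 296, so no, the predator goes extinct.

The predator equation gives dP/dt > 0 only when N > 0.622/0.0021 = 296.
Without the predator, N → K = 185. Since 185 < 296, the predator cannot invade.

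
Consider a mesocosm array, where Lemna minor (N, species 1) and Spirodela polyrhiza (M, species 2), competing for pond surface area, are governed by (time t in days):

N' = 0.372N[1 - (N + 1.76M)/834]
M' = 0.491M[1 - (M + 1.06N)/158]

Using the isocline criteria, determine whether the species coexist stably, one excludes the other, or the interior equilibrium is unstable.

Compare the nullcline intercepts: K1/α12 = 834/1.76 = 474 > K2 = 158; K2/α21 = 158/1.06 = 149 < K1 = 834.
Since the inequalities point opposite ways, species 1 can invade but species 2 cannot.

species 1 excludes species 2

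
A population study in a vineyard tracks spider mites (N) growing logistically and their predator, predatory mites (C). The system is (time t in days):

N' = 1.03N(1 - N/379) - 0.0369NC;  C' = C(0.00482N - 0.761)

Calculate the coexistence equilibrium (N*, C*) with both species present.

N* ≈ 158, C* ≈ 16.3

From dC/dt = 0 with C > 0: 0.00482N* = 0.761, so N* = 158.
Substitute into dN/dt = 0: 1.03(1 - 158/379) = 0.0369C*.
The bracket is 0.583, giving C* = 0.601/0.0369 = 16.3.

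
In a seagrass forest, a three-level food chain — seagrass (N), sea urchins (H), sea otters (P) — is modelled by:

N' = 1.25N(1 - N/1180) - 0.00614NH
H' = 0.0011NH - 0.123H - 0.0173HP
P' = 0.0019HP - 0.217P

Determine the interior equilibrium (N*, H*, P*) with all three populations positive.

From dP/dt = 0: 0.0019H* = 0.217, so H* = 114.
From dN/dt = 0: 1.25(1 - N*/1180) = 0.00614·114, giving N* = 1180·(1 - 0.561) = 518.
From dH/dt = 0: 0.0011·518 - 0.123 = 0.0173P*, so P* = 0.447/0.0173 = 25.8.

N* ≈ 518, H* ≈ 114, P* ≈ 25.8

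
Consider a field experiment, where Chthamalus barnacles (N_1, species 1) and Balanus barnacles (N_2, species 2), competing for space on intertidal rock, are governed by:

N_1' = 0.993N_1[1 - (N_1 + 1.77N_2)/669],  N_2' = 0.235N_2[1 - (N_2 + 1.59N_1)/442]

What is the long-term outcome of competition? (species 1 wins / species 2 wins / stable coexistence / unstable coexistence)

unstable coexistence (outcome depends on initial conditions)

Compare the nullcline intercepts: K1/α12 = 669/1.77 = 378 < K2 = 442; K2/α21 = 442/1.59 = 278 < K1 = 669.
Since both are reversed, neither can invade when rare; the interior point is a saddle.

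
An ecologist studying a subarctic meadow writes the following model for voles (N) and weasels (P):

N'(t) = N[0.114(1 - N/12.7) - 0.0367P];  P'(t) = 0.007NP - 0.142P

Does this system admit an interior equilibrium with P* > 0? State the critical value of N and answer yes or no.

The predator equation gives dP/dt > 0 only when N > 0.142/0.007 = 20.3.
Without the predator, N → K = 12.7. Since 12.7 < 20.3, the predator cannot invade.

Threshold N = 20.3; K < 20.3, so no, the predator goes extinct.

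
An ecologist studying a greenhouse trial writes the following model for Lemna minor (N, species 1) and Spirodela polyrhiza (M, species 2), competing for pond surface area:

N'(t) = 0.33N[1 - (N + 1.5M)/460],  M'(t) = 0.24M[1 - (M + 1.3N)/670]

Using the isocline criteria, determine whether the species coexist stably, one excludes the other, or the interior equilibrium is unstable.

species 2 excludes species 1

Compare the nullcline intercepts: K1/α12 = 460/1.5 = 307 < K2 = 670; K2/α21 = 670/1.3 = 515 > K1 = 460.
Since the inequalities point opposite ways, species 2 can invade but species 1 cannot.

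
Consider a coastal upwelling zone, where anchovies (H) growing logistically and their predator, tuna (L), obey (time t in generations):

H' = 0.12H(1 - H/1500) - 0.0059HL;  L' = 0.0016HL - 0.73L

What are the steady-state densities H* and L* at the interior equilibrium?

H* ≈ 456, L* ≈ 14.2

From dL/dt = 0 with L > 0: 0.0016H* = 0.73, so H* = 456.
Substitute into dH/dt = 0: 0.12(1 - 456/1500) = 0.0059L*.
The bracket is 0.696, giving L* = 0.0835/0.0059 = 14.2.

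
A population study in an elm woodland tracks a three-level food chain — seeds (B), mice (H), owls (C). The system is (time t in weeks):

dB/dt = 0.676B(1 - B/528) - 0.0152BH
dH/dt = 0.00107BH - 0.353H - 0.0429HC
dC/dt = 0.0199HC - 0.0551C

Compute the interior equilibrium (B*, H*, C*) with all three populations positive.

B* ≈ 495, H* ≈ 2.77, C* ≈ 4.12

From dC/dt = 0: 0.0199H* = 0.0551, so H* = 2.77.
From dB/dt = 0: 0.676(1 - B*/528) = 0.0152·2.77, giving B* = 528·(1 - 0.0623) = 495.
From dH/dt = 0: 0.00107·495 - 0.353 = 0.0429C*, so C* = 0.177/0.0429 = 4.12.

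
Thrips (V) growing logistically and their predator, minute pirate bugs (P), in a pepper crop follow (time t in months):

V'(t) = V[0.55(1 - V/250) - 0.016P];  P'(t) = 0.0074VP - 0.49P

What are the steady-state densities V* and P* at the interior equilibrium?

From dP/dt = 0 with P > 0: 0.0074V* = 0.49, so V* = 66.2.
Substitute into dV/dt = 0: 0.55(1 - 66.2/250) = 0.016P*.
The bracket is 0.735, giving P* = 0.404/0.016 = 25.3.

V* ≈ 66.2, P* ≈ 25.3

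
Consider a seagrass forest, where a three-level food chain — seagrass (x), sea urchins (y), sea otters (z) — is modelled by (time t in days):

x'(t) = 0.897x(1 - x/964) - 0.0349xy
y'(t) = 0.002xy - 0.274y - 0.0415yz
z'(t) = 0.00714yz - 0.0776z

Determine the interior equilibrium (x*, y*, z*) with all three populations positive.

x* ≈ 556, y* ≈ 10.9, z* ≈ 20.2

From dz/dt = 0: 0.00714y* = 0.0776, so y* = 10.9.
From dx/dt = 0: 0.897(1 - x*/964) = 0.0349·10.9, giving x* = 964·(1 - 0.423) = 556.
From dy/dt = 0: 0.002·556 - 0.274 = 0.0415z*, so z* = 0.839/0.0415 = 20.2.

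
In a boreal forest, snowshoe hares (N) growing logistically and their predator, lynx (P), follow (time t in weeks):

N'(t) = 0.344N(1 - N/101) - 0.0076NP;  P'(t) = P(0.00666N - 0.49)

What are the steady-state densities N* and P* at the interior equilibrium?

N* ≈ 73.6, P* ≈ 12.3

From dP/dt = 0 with P > 0: 0.00666N* = 0.49, so N* = 73.6.
Substitute into dN/dt = 0: 0.344(1 - 73.6/101) = 0.0076P*.
The bracket is 0.272, giving P* = 0.0934/0.0076 = 12.3.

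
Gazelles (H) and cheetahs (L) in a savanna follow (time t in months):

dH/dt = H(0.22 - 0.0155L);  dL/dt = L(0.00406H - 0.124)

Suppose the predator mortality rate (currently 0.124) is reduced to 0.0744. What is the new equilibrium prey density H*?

H* ≈ 18.3

At the interior fixed point, setting dL/dt = 0 with L > 0 fixes H* = (predator death rate)/(HL coefficient) — independent of the other coefficients.
With the change, H* = 0.0744/0.00406 = 18.3; it falls from 30.5.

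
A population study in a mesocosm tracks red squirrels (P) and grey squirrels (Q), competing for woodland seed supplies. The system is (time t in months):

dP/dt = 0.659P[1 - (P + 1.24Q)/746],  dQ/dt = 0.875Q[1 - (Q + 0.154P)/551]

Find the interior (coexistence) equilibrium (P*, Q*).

Setting both brackets to zero gives the nullclines P + 1.24Q = 746 and 0.154P + Q = 551.
Substituting Q = 551 - 0.154P into the first: P(1 - 1.24·0.154) = 746 - 1.24·551.
So P* = 62.8/0.809 = 77.6, and then Q* = 551 - 0.154·77.6 = 539.

P* ≈ 77.6, Q* ≈ 539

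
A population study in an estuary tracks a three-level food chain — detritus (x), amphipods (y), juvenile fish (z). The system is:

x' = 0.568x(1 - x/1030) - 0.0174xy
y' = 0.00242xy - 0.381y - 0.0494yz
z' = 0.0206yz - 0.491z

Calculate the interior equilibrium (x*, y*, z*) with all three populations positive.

x* ≈ 278, y* ≈ 23.8, z* ≈ 5.9

From dz/dt = 0: 0.0206y* = 0.491, so y* = 23.8.
From dx/dt = 0: 0.568(1 - x*/1030) = 0.0174·23.8, giving x* = 1030·(1 - 0.73) = 278.
From dy/dt = 0: 0.00242·278 - 0.381 = 0.0494z*, so z* = 0.292/0.0494 = 5.9.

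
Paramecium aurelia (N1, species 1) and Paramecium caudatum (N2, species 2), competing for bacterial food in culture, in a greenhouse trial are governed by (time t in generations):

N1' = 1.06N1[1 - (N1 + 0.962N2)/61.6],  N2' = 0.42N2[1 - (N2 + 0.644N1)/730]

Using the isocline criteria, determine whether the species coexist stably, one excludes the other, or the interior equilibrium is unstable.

Compare the nullcline intercepts: K1/α12 = 61.6/0.962 = 64 < K2 = 730; K2/α21 = 730/0.644 = 1130 > K1 = 61.6.
Since the inequalities point opposite ways, species 2 can invade but species 1 cannot.

species 2 excludes species 1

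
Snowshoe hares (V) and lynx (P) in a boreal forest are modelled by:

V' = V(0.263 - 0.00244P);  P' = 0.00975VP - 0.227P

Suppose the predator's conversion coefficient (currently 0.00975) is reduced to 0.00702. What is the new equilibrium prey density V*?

At the interior fixed point, setting dP/dt = 0 with P > 0 fixes V* = (predator death rate)/(VP coefficient) — independent of the other coefficients.
With the change, V* = 0.227/0.00702 = 32.3; it rises from 23.3.

V* ≈ 32.3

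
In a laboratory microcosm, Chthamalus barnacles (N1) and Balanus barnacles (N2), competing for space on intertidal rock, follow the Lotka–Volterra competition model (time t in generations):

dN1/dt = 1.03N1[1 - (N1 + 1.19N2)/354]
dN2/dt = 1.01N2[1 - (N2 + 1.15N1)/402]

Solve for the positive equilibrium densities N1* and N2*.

Setting both brackets to zero gives the nullclines N1 + 1.19N2 = 354 and 1.15N1 + N2 = 402.
Substituting N2 = 402 - 1.15N1 into the first: N1(1 - 1.19·1.15) = 354 - 1.19·402.
So N1* = -124/-0.368 = 338, and then N2* = 402 - 1.15·338 = 13.8.

N1* ≈ 338, N2* ≈ 13.8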